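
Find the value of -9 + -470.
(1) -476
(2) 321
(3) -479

-9 + -470 = -479
3) -479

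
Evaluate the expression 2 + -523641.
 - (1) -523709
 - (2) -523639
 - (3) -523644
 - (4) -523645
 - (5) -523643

2 + -523641 = -523639
2) -523639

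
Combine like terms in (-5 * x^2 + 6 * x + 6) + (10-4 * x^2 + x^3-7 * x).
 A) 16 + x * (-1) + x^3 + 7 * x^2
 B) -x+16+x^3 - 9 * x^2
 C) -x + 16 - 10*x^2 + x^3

Adding the polynomials and combining like terms:
(-5*x^2 + 6*x + 6) + (10 - 4*x^2 + x^3 - 7*x)
= -x+16+x^3 - 9 * x^2
B) -x+16+x^3 - 9 * x^2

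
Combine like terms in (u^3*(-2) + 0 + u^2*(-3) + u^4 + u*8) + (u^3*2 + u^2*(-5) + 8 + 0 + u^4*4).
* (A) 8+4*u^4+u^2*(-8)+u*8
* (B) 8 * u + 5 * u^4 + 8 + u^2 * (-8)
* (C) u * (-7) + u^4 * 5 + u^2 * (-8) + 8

Adding the polynomials and combining like terms:
(u^3*(-2) + 0 + u^2*(-3) + u^4 + u*8) + (u^3*2 + u^2*(-5) + 8 + 0 + u^4*4)
= 8 * u + 5 * u^4 + 8 + u^2 * (-8)
B) 8 * u + 5 * u^4 + 8 + u^2 * (-8)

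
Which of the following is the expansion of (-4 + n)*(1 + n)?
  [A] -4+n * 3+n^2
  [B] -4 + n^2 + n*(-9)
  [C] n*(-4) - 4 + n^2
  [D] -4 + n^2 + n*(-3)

Expanding (-4 + n)*(1 + n):
= -4 + n^2 + n*(-3)
D) -4 + n^2 + n*(-3)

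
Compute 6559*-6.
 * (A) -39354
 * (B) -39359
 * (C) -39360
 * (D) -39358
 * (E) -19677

6559 * -6 = -39354
A) -39354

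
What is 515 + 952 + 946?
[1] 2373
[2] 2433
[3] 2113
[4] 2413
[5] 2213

First: 515 + 952 = 1467
Then: 1467 + 946 = 2413
4) 2413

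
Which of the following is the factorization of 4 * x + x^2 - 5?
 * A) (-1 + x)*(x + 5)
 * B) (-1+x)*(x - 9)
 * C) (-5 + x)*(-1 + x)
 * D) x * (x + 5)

We need to factor 4 * x + x^2 - 5.
The factored form is (-1 + x)*(x + 5).
A) (-1 + x)*(x + 5)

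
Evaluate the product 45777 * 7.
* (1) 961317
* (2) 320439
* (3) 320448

45777 * 7 = 320439
2) 320439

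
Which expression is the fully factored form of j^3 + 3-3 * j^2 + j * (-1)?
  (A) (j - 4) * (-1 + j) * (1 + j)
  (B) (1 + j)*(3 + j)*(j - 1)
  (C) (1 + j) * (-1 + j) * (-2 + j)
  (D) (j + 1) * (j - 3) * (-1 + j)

We need to factor j^3 + 3-3 * j^2 + j * (-1).
The factored form is (j + 1) * (j - 3) * (-1 + j).
D) (j + 1) * (j - 3) * (-1 + j)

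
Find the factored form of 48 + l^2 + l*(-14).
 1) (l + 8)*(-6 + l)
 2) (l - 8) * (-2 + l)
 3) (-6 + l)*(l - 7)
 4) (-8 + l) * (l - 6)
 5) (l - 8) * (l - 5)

We need to factor 48 + l^2 + l*(-14).
The factored form is (-8 + l) * (l - 6).
4) (-8 + l) * (l - 6)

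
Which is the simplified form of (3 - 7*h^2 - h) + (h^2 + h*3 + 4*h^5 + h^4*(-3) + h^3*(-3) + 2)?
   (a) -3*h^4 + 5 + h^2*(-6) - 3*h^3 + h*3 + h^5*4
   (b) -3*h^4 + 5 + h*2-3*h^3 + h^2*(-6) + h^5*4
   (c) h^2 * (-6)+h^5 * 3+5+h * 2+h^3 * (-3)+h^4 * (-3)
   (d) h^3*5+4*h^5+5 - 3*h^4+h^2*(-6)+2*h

Adding the polynomials and combining like terms:
(3 - 7*h^2 - h) + (h^2 + h*3 + 4*h^5 + h^4*(-3) + h^3*(-3) + 2)
= -3*h^4 + 5 + h*2-3*h^3 + h^2*(-6) + h^5*4
b) -3*h^4 + 5 + h*2-3*h^3 + h^2*(-6) + h^5*4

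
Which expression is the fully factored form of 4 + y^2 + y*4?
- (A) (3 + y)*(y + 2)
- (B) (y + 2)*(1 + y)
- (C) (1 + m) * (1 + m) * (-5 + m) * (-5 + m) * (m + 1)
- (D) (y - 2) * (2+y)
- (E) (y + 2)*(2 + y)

We need to factor 4 + y^2 + y*4.
The factored form is (y + 2)*(2 + y).
E) (y + 2)*(2 + y)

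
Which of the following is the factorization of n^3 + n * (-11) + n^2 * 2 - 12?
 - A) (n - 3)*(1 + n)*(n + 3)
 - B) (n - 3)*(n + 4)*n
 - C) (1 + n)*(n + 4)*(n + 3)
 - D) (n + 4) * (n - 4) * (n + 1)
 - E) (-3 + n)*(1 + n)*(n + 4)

We need to factor n^3 + n * (-11) + n^2 * 2 - 12.
The factored form is (-3 + n)*(1 + n)*(n + 4).
E) (-3 + n)*(1 + n)*(n + 4)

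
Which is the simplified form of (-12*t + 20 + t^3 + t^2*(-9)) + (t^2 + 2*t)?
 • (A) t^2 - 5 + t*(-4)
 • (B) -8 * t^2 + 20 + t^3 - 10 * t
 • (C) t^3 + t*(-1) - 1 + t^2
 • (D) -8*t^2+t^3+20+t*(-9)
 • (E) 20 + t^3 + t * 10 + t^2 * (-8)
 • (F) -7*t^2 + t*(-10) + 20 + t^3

Adding the polynomials and combining like terms:
(-12*t + 20 + t^3 + t^2*(-9)) + (t^2 + 2*t)
= -8 * t^2 + 20 + t^3 - 10 * t
B) -8 * t^2 + 20 + t^3 - 10 * t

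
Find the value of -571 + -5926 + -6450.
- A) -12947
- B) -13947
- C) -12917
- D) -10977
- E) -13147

First: -571 + -5926 = -6497
Then: -6497 + -6450 = -12947
A) -12947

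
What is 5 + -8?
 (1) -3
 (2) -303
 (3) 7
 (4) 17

5 + -8 = -3
1) -3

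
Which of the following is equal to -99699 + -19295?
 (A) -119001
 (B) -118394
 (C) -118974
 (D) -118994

-99699 + -19295 = -118994
D) -118994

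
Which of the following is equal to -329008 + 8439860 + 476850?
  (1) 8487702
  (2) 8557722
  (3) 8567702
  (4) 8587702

First: -329008 + 8439860 = 8110852
Then: 8110852 + 476850 = 8587702
4) 8587702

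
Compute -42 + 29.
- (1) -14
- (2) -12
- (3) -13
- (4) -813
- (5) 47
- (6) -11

-42 + 29 = -13
3) -13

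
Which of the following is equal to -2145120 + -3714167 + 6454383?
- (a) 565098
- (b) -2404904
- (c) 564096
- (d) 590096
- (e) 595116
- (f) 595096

First: -2145120 + -3714167 = -5859287
Then: -5859287 + 6454383 = 595096
f) 595096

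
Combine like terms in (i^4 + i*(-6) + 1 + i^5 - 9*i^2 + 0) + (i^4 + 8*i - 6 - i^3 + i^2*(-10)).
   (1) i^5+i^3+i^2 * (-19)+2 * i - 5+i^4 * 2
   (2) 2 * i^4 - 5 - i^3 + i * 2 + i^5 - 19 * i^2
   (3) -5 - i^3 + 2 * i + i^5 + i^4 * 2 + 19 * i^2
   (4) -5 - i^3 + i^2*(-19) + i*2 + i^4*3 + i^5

Adding the polynomials and combining like terms:
(i^4 + i*(-6) + 1 + i^5 - 9*i^2 + 0) + (i^4 + 8*i - 6 - i^3 + i^2*(-10))
= 2 * i^4 - 5 - i^3 + i * 2 + i^5 - 19 * i^2
2) 2 * i^4 - 5 - i^3 + i * 2 + i^5 - 19 * i^2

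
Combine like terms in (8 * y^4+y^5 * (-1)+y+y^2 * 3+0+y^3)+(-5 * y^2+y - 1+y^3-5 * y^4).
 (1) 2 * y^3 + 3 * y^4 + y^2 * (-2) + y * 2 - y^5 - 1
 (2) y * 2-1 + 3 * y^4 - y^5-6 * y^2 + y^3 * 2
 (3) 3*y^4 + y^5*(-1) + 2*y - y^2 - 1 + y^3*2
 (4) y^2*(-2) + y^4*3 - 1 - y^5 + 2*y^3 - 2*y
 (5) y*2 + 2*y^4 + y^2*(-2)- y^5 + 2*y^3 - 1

Adding the polynomials and combining like terms:
(8*y^4 + y^5*(-1) + y + y^2*3 + 0 + y^3) + (-5*y^2 + y - 1 + y^3 - 5*y^4)
= 2 * y^3 + 3 * y^4 + y^2 * (-2) + y * 2 - y^5 - 1
1) 2 * y^3 + 3 * y^4 + y^2 * (-2) + y * 2 - y^5 - 1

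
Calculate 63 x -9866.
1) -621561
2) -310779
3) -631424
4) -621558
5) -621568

63 * -9866 = -621558
4) -621558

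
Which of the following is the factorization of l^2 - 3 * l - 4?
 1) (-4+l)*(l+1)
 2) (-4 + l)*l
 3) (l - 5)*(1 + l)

We need to factor l^2 - 3 * l - 4.
The factored form is (-4+l)*(l+1).
1) (-4+l)*(l+1)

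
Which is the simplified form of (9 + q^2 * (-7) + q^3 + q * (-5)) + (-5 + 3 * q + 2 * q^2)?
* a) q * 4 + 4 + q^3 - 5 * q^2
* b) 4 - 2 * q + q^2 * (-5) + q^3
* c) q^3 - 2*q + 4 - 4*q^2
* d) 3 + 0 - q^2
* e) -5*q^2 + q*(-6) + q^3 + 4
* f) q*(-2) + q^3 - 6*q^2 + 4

Adding the polynomials and combining like terms:
(9 + q^2*(-7) + q^3 + q*(-5)) + (-5 + 3*q + 2*q^2)
= 4 - 2 * q + q^2 * (-5) + q^3
b) 4 - 2 * q + q^2 * (-5) + q^3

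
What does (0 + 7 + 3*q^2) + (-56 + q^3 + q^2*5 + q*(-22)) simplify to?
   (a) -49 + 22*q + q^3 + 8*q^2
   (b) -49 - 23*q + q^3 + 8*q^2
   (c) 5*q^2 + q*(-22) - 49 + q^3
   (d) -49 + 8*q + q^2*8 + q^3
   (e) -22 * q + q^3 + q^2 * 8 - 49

Adding the polynomials and combining like terms:
(0 + 7 + 3*q^2) + (-56 + q^3 + q^2*5 + q*(-22))
= -22 * q + q^3 + q^2 * 8 - 49
e) -22 * q + q^3 + q^2 * 8 - 49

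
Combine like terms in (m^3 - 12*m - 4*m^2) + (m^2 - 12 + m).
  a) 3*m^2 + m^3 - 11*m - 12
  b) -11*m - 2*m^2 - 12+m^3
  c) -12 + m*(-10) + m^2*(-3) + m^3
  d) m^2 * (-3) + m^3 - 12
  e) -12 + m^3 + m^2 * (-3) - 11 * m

Adding the polynomials and combining like terms:
(m^3 - 12*m - 4*m^2) + (m^2 - 12 + m)
= -12 + m^3 + m^2 * (-3) - 11 * m
e) -12 + m^3 + m^2 * (-3) - 11 * m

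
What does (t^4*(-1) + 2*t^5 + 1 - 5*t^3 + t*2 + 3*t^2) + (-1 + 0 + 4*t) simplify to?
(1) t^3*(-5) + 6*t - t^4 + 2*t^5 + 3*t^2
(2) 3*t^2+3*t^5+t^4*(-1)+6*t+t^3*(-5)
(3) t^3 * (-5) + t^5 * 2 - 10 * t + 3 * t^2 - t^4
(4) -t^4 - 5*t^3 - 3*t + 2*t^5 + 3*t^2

Adding the polynomials and combining like terms:
(t^4*(-1) + 2*t^5 + 1 - 5*t^3 + t*2 + 3*t^2) + (-1 + 0 + 4*t)
= t^3*(-5) + 6*t - t^4 + 2*t^5 + 3*t^2
1) t^3*(-5) + 6*t - t^4 + 2*t^5 + 3*t^2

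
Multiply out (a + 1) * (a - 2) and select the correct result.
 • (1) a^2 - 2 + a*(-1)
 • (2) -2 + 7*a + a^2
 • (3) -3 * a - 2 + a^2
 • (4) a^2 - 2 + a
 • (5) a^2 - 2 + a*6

Expanding (a + 1) * (a - 2):
= a^2 - 2 + a*(-1)
1) a^2 - 2 + a*(-1)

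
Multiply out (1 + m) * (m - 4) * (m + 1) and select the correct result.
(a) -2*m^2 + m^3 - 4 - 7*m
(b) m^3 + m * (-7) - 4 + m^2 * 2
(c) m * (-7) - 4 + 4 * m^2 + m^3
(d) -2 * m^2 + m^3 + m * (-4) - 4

Expanding (1 + m) * (m - 4) * (m + 1):
= -2*m^2 + m^3 - 4 - 7*m
a) -2*m^2 + m^3 - 4 - 7*m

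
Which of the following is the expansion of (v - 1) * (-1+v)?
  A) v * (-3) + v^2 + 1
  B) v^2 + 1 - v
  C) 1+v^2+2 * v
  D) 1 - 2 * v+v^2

Expanding (v - 1) * (-1+v):
= 1 - 2 * v+v^2
D) 1 - 2 * v+v^2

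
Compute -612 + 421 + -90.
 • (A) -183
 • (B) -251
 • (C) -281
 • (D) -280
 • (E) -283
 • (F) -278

First: -612 + 421 = -191
Then: -191 + -90 = -281
C) -281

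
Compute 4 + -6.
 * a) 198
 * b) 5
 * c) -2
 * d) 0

4 + -6 = -2
c) -2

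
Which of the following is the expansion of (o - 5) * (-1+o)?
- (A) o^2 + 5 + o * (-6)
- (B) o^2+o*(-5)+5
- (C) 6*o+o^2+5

Expanding (o - 5) * (-1+o):
= o^2 + 5 + o * (-6)
A) o^2 + 5 + o * (-6)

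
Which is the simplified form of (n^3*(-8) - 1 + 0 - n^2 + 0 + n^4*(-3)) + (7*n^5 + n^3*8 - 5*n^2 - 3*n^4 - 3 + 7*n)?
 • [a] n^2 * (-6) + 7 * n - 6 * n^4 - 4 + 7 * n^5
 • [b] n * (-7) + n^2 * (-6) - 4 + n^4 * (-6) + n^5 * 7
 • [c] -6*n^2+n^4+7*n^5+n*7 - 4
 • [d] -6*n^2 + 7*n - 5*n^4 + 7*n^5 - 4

Adding the polynomials and combining like terms:
(n^3*(-8) - 1 + 0 - n^2 + 0 + n^4*(-3)) + (7*n^5 + n^3*8 - 5*n^2 - 3*n^4 - 3 + 7*n)
= n^2 * (-6) + 7 * n - 6 * n^4 - 4 + 7 * n^5
a) n^2 * (-6) + 7 * n - 6 * n^4 - 4 + 7 * n^5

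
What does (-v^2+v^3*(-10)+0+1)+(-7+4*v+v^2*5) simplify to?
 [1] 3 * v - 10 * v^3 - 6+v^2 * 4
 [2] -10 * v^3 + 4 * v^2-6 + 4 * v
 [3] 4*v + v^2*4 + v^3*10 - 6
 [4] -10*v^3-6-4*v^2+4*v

Adding the polynomials and combining like terms:
(-v^2 + v^3*(-10) + 0 + 1) + (-7 + 4*v + v^2*5)
= -10 * v^3 + 4 * v^2-6 + 4 * v
2) -10 * v^3 + 4 * v^2-6 + 4 * v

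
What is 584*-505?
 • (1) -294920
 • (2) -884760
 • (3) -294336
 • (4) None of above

584 * -505 = -294920
1) -294920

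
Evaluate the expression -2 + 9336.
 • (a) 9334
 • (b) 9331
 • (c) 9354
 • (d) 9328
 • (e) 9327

-2 + 9336 = 9334
a) 9334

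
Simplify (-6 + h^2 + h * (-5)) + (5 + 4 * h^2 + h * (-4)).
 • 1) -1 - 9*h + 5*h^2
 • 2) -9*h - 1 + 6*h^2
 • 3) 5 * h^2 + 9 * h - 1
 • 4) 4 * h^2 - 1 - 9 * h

Adding the polynomials and combining like terms:
(-6 + h^2 + h*(-5)) + (5 + 4*h^2 + h*(-4))
= -1 - 9*h + 5*h^2
1) -1 - 9*h + 5*h^2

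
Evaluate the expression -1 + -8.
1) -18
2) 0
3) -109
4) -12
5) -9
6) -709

-1 + -8 = -9
5) -9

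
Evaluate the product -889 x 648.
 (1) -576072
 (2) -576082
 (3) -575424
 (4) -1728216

-889 * 648 = -576072
1) -576072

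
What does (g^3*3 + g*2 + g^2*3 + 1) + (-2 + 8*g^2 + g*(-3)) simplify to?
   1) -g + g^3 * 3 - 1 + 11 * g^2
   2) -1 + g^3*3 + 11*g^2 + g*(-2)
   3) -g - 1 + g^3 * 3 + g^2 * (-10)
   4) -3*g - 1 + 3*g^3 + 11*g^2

Adding the polynomials and combining like terms:
(g^3*3 + g*2 + g^2*3 + 1) + (-2 + 8*g^2 + g*(-3))
= -g + g^3 * 3 - 1 + 11 * g^2
1) -g + g^3 * 3 - 1 + 11 * g^2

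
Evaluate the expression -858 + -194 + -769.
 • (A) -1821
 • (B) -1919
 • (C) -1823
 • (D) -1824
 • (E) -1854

First: -858 + -194 = -1052
Then: -1052 + -769 = -1821
A) -1821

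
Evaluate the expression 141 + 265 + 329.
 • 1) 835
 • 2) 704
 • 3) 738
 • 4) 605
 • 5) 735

First: 141 + 265 = 406
Then: 406 + 329 = 735
5) 735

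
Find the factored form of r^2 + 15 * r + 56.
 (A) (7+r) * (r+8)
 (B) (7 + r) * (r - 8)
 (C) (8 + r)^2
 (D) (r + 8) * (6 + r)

We need to factor r^2 + 15 * r + 56.
The factored form is (7+r) * (r+8).
A) (7+r) * (r+8)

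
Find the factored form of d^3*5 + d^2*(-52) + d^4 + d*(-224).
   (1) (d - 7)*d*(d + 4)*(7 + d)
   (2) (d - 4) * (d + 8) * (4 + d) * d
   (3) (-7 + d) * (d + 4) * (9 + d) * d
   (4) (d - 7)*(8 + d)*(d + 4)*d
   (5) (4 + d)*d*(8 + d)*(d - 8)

We need to factor d^3*5 + d^2*(-52) + d^4 + d*(-224).
The factored form is (d - 7)*(8 + d)*(d + 4)*d.
4) (d - 7)*(8 + d)*(d + 4)*d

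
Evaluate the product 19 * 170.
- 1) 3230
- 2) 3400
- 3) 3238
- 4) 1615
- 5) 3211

19 * 170 = 3230
1) 3230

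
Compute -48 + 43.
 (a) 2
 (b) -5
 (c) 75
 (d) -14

-48 + 43 = -5
b) -5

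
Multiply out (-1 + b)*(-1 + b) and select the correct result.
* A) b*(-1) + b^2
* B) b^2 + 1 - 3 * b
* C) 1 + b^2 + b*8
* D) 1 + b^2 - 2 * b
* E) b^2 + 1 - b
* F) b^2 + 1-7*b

Expanding (-1 + b)*(-1 + b):
= 1 + b^2 - 2 * b
D) 1 + b^2 - 2 * b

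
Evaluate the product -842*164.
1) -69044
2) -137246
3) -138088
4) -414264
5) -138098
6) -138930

-842 * 164 = -138088
3) -138088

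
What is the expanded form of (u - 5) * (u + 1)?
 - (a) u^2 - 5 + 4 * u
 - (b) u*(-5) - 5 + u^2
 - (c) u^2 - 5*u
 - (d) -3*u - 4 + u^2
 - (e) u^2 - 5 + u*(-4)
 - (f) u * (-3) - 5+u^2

Expanding (u - 5) * (u + 1):
= u^2 - 5 + u*(-4)
e) u^2 - 5 + u*(-4)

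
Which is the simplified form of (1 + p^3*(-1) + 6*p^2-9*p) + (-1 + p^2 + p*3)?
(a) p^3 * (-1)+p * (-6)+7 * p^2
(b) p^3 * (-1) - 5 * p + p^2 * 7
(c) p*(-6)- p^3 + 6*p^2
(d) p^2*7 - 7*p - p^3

Adding the polynomials and combining like terms:
(1 + p^3*(-1) + 6*p^2 - 9*p) + (-1 + p^2 + p*3)
= p^3 * (-1)+p * (-6)+7 * p^2
a) p^3 * (-1)+p * (-6)+7 * p^2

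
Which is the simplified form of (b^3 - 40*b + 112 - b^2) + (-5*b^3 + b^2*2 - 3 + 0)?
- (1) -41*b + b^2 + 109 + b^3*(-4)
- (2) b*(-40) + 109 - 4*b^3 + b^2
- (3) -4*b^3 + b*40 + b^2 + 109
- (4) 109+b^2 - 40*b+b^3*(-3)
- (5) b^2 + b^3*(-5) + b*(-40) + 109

Adding the polynomials and combining like terms:
(b^3 - 40*b + 112 - b^2) + (-5*b^3 + b^2*2 - 3 + 0)
= b*(-40) + 109 - 4*b^3 + b^2
2) b*(-40) + 109 - 4*b^3 + b^2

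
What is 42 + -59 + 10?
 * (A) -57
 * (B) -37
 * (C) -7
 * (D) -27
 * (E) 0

First: 42 + -59 = -17
Then: -17 + 10 = -7
C) -7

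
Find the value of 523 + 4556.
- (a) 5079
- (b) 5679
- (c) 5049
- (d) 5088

523 + 4556 = 5079
a) 5079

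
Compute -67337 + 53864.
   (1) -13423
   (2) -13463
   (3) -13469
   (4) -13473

-67337 + 53864 = -13473
4) -13473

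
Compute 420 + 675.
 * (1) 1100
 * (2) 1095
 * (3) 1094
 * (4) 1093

420 + 675 = 1095
2) 1095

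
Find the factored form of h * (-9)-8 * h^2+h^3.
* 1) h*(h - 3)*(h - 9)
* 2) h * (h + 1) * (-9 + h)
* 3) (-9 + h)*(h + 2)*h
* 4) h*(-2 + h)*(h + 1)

We need to factor h * (-9)-8 * h^2+h^3.
The factored form is h * (h + 1) * (-9 + h).
2) h * (h + 1) * (-9 + h)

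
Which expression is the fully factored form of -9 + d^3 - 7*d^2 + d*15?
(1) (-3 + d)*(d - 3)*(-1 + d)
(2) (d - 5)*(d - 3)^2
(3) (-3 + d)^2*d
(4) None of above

We need to factor -9 + d^3 - 7*d^2 + d*15.
The factored form is (-3 + d)*(d - 3)*(-1 + d).
1) (-3 + d)*(d - 3)*(-1 + d)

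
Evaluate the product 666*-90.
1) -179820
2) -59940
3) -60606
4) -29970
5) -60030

666 * -90 = -59940
2) -59940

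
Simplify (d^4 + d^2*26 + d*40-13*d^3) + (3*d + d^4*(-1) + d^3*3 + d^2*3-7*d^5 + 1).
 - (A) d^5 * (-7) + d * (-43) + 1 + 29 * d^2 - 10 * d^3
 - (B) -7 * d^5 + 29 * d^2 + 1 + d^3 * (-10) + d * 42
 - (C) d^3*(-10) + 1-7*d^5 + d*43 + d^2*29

Adding the polynomials and combining like terms:
(d^4 + d^2*26 + d*40 - 13*d^3) + (3*d + d^4*(-1) + d^3*3 + d^2*3 - 7*d^5 + 1)
= d^3*(-10) + 1-7*d^5 + d*43 + d^2*29
C) d^3*(-10) + 1-7*d^5 + d*43 + d^2*29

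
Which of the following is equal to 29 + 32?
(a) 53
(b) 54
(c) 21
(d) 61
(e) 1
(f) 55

29 + 32 = 61
d) 61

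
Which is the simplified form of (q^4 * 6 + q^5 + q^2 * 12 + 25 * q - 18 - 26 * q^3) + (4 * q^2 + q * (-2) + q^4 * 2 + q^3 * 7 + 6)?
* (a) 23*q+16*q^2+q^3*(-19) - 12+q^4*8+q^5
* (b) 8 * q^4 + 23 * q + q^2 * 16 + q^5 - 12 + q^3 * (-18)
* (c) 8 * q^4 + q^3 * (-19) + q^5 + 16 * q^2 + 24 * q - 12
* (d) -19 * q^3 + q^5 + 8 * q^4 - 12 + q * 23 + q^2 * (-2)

Adding the polynomials and combining like terms:
(q^4*6 + q^5 + q^2*12 + 25*q - 18 - 26*q^3) + (4*q^2 + q*(-2) + q^4*2 + q^3*7 + 6)
= 23*q+16*q^2+q^3*(-19) - 12+q^4*8+q^5
a) 23*q+16*q^2+q^3*(-19) - 12+q^4*8+q^5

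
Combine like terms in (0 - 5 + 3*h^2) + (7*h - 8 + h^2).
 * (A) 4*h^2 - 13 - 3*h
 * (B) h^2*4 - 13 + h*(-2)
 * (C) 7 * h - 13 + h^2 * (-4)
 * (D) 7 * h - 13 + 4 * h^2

Adding the polynomials and combining like terms:
(0 - 5 + 3*h^2) + (7*h - 8 + h^2)
= 7 * h - 13 + 4 * h^2
D) 7 * h - 13 + 4 * h^2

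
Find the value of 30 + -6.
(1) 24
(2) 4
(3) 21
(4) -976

30 + -6 = 24
1) 24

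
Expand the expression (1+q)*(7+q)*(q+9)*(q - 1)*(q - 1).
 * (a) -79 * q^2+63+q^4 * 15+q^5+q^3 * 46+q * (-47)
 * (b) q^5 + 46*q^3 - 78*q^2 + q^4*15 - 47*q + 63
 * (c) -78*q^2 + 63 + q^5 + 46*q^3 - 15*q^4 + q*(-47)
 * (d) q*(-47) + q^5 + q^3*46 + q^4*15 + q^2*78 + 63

Expanding (1+q)*(7+q)*(q+9)*(q - 1)*(q - 1):
= q^5 + 46*q^3 - 78*q^2 + q^4*15 - 47*q + 63
b) q^5 + 46*q^3 - 78*q^2 + q^4*15 - 47*q + 63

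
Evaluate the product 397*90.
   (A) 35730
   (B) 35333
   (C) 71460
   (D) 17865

397 * 90 = 35730
A) 35730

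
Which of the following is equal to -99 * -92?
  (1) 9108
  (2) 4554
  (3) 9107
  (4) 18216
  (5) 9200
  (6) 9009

-99 * -92 = 9108
1) 9108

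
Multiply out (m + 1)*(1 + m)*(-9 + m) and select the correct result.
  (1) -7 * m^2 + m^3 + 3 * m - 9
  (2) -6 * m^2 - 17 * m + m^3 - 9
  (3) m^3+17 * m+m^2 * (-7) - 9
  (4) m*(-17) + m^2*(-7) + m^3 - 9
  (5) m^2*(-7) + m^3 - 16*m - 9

Expanding (m + 1)*(1 + m)*(-9 + m):
= m*(-17) + m^2*(-7) + m^3 - 9
4) m*(-17) + m^2*(-7) + m^3 - 9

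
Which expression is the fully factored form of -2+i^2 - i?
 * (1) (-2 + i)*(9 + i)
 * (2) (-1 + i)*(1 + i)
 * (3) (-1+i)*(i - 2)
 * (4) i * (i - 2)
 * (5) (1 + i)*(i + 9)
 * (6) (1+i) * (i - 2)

We need to factor -2+i^2 - i.
The factored form is (1+i) * (i - 2).
6) (1+i) * (i - 2)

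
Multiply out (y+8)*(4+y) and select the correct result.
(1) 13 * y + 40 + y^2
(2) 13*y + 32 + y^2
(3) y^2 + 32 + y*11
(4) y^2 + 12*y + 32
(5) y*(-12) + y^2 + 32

Expanding (y+8)*(4+y):
= y^2 + 12*y + 32
4) y^2 + 12*y + 32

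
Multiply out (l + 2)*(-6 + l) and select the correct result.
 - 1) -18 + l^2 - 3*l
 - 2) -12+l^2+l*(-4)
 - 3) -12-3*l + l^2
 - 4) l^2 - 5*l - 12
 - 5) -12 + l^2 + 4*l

Expanding (l + 2)*(-6 + l):
= -12+l^2+l*(-4)
2) -12+l^2+l*(-4)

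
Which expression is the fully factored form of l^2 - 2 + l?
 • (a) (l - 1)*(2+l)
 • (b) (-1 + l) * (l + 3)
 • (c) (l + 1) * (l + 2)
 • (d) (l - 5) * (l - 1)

We need to factor l^2 - 2 + l.
The factored form is (l - 1)*(2+l).
a) (l - 1)*(2+l)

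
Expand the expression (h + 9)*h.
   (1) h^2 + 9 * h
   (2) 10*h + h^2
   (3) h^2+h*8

Expanding (h + 9)*h:
= h^2 + 9 * h
1) h^2 + 9 * h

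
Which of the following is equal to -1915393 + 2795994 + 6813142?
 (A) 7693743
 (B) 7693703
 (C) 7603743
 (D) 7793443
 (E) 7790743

First: -1915393 + 2795994 = 880601
Then: 880601 + 6813142 = 7693743
A) 7693743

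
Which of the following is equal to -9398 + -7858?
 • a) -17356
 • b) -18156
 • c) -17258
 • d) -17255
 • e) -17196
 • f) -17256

-9398 + -7858 = -17256
f) -17256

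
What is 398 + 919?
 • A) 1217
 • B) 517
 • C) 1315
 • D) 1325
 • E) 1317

398 + 919 = 1317
E) 1317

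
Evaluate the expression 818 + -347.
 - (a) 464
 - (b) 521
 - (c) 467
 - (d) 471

818 + -347 = 471
d) 471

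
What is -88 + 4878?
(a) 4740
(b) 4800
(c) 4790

-88 + 4878 = 4790
c) 4790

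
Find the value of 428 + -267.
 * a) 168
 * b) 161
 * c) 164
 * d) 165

428 + -267 = 161
b) 161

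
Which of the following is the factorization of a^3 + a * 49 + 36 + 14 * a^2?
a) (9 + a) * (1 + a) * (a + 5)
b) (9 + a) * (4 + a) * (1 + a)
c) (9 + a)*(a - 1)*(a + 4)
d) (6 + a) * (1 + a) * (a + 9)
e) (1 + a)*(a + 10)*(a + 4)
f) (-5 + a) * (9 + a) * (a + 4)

We need to factor a^3 + a * 49 + 36 + 14 * a^2.
The factored form is (9 + a) * (4 + a) * (1 + a).
b) (9 + a) * (4 + a) * (1 + a)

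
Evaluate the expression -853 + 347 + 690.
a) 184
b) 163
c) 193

First: -853 + 347 = -506
Then: -506 + 690 = 184
a) 184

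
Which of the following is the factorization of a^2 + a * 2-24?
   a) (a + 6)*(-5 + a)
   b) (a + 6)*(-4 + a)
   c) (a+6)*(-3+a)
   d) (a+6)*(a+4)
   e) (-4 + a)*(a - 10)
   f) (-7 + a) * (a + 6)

We need to factor a^2 + a * 2-24.
The factored form is (a + 6)*(-4 + a).
b) (a + 6)*(-4 + a)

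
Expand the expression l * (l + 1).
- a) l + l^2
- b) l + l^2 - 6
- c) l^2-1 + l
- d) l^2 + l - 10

Expanding l * (l + 1):
= l + l^2
a) l + l^2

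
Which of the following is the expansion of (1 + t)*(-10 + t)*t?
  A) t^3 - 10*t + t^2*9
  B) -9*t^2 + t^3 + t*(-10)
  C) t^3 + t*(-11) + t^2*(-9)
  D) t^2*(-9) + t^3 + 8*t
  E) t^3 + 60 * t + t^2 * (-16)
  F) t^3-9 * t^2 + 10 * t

Expanding (1 + t)*(-10 + t)*t:
= -9*t^2 + t^3 + t*(-10)
B) -9*t^2 + t^3 + t*(-10)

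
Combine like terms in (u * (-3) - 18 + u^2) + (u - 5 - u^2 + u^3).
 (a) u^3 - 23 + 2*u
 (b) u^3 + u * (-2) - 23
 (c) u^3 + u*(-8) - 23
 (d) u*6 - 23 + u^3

Adding the polynomials and combining like terms:
(u*(-3) - 18 + u^2) + (u - 5 - u^2 + u^3)
= u^3 + u * (-2) - 23
b) u^3 + u * (-2) - 23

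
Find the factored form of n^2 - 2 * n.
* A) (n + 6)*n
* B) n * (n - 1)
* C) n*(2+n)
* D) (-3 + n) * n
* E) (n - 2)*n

We need to factor n^2 - 2 * n.
The factored form is (n - 2)*n.
E) (n - 2)*n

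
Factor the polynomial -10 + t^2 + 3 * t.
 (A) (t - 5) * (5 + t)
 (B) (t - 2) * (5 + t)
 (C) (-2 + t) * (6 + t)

We need to factor -10 + t^2 + 3 * t.
The factored form is (t - 2) * (5 + t).
B) (t - 2) * (5 + t)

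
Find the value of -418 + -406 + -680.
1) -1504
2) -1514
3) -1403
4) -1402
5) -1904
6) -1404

First: -418 + -406 = -824
Then: -824 + -680 = -1504
1) -1504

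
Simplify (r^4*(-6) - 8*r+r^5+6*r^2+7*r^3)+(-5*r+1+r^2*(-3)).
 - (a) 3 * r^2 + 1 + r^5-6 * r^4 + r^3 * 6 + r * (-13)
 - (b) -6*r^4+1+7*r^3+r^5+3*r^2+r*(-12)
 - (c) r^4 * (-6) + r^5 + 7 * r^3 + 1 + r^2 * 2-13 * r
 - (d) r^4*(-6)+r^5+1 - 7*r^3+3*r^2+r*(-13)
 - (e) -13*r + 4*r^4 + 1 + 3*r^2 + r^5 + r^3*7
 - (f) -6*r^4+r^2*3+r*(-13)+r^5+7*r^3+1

Adding the polynomials and combining like terms:
(r^4*(-6) - 8*r + r^5 + 6*r^2 + 7*r^3) + (-5*r + 1 + r^2*(-3))
= -6*r^4+r^2*3+r*(-13)+r^5+7*r^3+1
f) -6*r^4+r^2*3+r*(-13)+r^5+7*r^3+1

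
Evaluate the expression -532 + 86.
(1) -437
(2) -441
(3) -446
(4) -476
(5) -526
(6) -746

-532 + 86 = -446
3) -446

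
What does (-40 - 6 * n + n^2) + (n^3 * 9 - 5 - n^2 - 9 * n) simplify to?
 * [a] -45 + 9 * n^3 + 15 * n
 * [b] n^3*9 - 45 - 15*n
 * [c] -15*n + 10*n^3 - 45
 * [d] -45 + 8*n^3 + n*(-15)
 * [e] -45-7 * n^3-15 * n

Adding the polynomials and combining like terms:
(-40 - 6*n + n^2) + (n^3*9 - 5 - n^2 - 9*n)
= n^3*9 - 45 - 15*n
b) n^3*9 - 45 - 15*n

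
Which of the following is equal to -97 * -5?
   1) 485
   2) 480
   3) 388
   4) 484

-97 * -5 = 485
1) 485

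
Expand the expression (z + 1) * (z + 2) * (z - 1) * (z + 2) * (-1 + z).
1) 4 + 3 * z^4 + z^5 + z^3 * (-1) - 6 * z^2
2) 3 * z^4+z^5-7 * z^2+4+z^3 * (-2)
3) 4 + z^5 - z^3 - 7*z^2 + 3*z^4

Expanding (z + 1) * (z + 2) * (z - 1) * (z + 2) * (-1 + z):
= 4 + z^5 - z^3 - 7*z^2 + 3*z^4
3) 4 + z^5 - z^3 - 7*z^2 + 3*z^4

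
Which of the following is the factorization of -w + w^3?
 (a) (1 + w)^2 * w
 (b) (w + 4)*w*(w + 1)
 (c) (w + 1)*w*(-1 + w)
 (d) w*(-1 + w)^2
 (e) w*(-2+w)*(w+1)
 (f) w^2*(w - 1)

We need to factor -w + w^3.
The factored form is (w + 1)*w*(-1 + w).
c) (w + 1)*w*(-1 + w)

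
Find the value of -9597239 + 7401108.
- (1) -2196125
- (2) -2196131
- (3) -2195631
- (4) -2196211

-9597239 + 7401108 = -2196131
2) -2196131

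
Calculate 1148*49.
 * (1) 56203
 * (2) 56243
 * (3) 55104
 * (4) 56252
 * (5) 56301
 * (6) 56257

1148 * 49 = 56252
4) 56252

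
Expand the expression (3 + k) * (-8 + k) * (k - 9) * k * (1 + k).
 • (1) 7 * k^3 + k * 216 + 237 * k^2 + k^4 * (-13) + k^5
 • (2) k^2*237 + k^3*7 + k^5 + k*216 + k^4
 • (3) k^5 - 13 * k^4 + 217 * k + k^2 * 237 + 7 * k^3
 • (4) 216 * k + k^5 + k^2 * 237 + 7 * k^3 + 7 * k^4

Expanding (3 + k) * (-8 + k) * (k - 9) * k * (1 + k):
= 7 * k^3 + k * 216 + 237 * k^2 + k^4 * (-13) + k^5
1) 7 * k^3 + k * 216 + 237 * k^2 + k^4 * (-13) + k^5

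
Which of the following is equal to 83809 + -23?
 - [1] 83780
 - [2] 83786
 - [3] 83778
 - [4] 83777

83809 + -23 = 83786
2) 83786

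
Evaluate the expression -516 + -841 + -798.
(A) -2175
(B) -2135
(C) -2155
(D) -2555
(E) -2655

First: -516 + -841 = -1357
Then: -1357 + -798 = -2155
C) -2155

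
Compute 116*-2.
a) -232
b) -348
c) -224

116 * -2 = -232
a) -232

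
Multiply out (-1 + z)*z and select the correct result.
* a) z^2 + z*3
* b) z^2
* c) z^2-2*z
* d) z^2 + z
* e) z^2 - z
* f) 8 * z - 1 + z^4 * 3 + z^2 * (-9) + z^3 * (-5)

Expanding (-1 + z)*z:
= z^2 - z
e) z^2 - z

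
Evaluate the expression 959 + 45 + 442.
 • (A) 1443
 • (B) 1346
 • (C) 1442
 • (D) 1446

First: 959 + 45 = 1004
Then: 1004 + 442 = 1446
D) 1446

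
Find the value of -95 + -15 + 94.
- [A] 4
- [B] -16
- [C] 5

First: -95 + -15 = -110
Then: -110 + 94 = -16
B) -16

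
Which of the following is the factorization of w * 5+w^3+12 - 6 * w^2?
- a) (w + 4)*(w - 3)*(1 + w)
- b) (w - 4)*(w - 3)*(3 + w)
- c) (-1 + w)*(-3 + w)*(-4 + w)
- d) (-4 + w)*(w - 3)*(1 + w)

We need to factor w * 5+w^3+12 - 6 * w^2.
The factored form is (-4 + w)*(w - 3)*(1 + w).
d) (-4 + w)*(w - 3)*(1 + w)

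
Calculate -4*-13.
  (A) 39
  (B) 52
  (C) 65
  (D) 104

-4 * -13 = 52
B) 52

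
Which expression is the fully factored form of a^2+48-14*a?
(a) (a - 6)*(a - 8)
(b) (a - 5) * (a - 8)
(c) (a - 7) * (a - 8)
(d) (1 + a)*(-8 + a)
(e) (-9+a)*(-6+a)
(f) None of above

We need to factor a^2+48-14*a.
The factored form is (a - 6)*(a - 8).
a) (a - 6)*(a - 8)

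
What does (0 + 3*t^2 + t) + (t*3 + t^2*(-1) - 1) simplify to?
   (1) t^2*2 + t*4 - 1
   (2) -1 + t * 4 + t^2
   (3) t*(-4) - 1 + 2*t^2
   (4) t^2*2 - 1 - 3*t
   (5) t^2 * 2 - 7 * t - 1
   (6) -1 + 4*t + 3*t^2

Adding the polynomials and combining like terms:
(0 + 3*t^2 + t) + (t*3 + t^2*(-1) - 1)
= t^2*2 + t*4 - 1
1) t^2*2 + t*4 - 1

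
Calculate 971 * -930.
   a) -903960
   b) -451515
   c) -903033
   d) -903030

971 * -930 = -903030
d) -903030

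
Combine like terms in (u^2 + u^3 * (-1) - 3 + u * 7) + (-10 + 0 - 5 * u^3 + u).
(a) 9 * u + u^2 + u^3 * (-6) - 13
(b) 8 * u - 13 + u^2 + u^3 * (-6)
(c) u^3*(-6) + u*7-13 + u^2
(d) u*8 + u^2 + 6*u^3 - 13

Adding the polynomials and combining like terms:
(u^2 + u^3*(-1) - 3 + u*7) + (-10 + 0 - 5*u^3 + u)
= 8 * u - 13 + u^2 + u^3 * (-6)
b) 8 * u - 13 + u^2 + u^3 * (-6)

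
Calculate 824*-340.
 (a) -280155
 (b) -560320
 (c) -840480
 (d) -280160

824 * -340 = -280160
d) -280160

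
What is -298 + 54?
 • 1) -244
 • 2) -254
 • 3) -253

-298 + 54 = -244
1) -244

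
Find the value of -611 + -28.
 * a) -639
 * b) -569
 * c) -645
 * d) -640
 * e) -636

-611 + -28 = -639
a) -639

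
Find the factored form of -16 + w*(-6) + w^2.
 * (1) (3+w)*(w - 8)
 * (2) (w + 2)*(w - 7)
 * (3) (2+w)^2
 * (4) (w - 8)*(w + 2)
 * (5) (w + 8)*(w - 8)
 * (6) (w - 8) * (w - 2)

We need to factor -16 + w*(-6) + w^2.
The factored form is (w - 8)*(w + 2).
4) (w - 8)*(w + 2)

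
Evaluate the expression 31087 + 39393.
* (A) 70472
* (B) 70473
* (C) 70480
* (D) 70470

31087 + 39393 = 70480
C) 70480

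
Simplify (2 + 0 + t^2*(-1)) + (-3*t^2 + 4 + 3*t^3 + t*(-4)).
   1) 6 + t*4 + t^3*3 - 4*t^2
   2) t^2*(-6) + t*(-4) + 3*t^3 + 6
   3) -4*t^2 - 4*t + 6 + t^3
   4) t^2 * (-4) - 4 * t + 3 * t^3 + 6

Adding the polynomials and combining like terms:
(2 + 0 + t^2*(-1)) + (-3*t^2 + 4 + 3*t^3 + t*(-4))
= t^2 * (-4) - 4 * t + 3 * t^3 + 6
4) t^2 * (-4) - 4 * t + 3 * t^3 + 6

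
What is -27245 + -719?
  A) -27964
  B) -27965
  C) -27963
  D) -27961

-27245 + -719 = -27964
A) -27964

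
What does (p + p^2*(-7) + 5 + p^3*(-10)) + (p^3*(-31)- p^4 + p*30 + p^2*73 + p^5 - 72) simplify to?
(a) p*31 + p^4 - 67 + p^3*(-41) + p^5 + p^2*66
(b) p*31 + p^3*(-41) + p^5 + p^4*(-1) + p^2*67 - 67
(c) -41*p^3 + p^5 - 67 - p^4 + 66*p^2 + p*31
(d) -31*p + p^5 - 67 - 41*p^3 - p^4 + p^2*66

Adding the polynomials and combining like terms:
(p + p^2*(-7) + 5 + p^3*(-10)) + (p^3*(-31) - p^4 + p*30 + p^2*73 + p^5 - 72)
= -41*p^3 + p^5 - 67 - p^4 + 66*p^2 + p*31
c) -41*p^3 + p^5 - 67 - p^4 + 66*p^2 + p*31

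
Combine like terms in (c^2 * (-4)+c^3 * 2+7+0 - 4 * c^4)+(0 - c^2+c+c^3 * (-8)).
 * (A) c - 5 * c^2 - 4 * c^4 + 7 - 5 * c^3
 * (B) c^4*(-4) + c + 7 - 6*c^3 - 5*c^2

Adding the polynomials and combining like terms:
(c^2*(-4) + c^3*2 + 7 + 0 - 4*c^4) + (0 - c^2 + c + c^3*(-8))
= c^4*(-4) + c + 7 - 6*c^3 - 5*c^2
B) c^4*(-4) + c + 7 - 6*c^3 - 5*c^2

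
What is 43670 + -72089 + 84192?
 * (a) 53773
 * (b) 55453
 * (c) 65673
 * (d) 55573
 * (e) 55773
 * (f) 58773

First: 43670 + -72089 = -28419
Then: -28419 + 84192 = 55773
e) 55773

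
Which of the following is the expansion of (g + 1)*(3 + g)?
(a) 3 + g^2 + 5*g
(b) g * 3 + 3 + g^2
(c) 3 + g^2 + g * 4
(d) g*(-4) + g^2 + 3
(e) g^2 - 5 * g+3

Expanding (g + 1)*(3 + g):
= 3 + g^2 + g * 4
c) 3 + g^2 + g * 4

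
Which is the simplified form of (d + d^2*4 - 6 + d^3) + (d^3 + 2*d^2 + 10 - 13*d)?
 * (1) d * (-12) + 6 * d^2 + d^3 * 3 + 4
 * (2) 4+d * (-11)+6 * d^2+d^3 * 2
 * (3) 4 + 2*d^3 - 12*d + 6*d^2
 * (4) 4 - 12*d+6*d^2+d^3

Adding the polynomials and combining like terms:
(d + d^2*4 - 6 + d^3) + (d^3 + 2*d^2 + 10 - 13*d)
= 4 + 2*d^3 - 12*d + 6*d^2
3) 4 + 2*d^3 - 12*d + 6*d^2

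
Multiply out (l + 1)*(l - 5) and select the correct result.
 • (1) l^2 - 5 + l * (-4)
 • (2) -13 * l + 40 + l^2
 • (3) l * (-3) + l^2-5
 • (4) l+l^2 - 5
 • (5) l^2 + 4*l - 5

Expanding (l + 1)*(l - 5):
= l^2 - 5 + l * (-4)
1) l^2 - 5 + l * (-4)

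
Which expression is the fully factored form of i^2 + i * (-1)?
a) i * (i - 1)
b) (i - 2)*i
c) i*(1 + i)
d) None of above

We need to factor i^2 + i * (-1).
The factored form is i * (i - 1).
a) i * (i - 1)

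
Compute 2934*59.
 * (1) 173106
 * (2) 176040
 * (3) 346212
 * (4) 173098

2934 * 59 = 173106
1) 173106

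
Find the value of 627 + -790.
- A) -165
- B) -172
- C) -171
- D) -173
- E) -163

627 + -790 = -163
E) -163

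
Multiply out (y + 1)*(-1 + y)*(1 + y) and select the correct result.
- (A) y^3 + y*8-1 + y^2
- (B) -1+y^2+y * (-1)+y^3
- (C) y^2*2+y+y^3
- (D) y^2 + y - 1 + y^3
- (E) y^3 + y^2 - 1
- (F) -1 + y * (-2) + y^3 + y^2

Expanding (y + 1)*(-1 + y)*(1 + y):
= -1+y^2+y * (-1)+y^3
B) -1+y^2+y * (-1)+y^3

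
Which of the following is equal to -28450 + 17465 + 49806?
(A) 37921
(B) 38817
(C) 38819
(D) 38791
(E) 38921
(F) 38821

First: -28450 + 17465 = -10985
Then: -10985 + 49806 = 38821
F) 38821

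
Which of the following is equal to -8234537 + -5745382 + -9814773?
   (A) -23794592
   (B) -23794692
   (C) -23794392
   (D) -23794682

First: -8234537 + -5745382 = -13979919
Then: -13979919 + -9814773 = -23794692
B) -23794692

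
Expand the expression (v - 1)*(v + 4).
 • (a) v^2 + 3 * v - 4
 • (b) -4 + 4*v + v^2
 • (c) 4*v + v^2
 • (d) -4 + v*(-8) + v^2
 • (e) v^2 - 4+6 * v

Expanding (v - 1)*(v + 4):
= v^2 + 3 * v - 4
a) v^2 + 3 * v - 4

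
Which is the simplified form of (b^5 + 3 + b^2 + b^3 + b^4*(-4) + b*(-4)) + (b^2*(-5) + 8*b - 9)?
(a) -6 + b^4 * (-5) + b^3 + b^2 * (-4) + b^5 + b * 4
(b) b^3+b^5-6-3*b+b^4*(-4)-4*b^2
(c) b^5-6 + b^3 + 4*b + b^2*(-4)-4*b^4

Adding the polynomials and combining like terms:
(b^5 + 3 + b^2 + b^3 + b^4*(-4) + b*(-4)) + (b^2*(-5) + 8*b - 9)
= b^5-6 + b^3 + 4*b + b^2*(-4)-4*b^4
c) b^5-6 + b^3 + 4*b + b^2*(-4)-4*b^4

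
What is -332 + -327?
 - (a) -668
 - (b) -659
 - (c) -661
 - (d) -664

-332 + -327 = -659
b) -659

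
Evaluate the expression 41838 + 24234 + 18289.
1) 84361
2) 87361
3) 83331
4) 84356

First: 41838 + 24234 = 66072
Then: 66072 + 18289 = 84361
1) 84361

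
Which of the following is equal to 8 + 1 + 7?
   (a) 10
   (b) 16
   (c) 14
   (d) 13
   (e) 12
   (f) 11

First: 8 + 1 = 9
Then: 9 + 7 = 16
b) 16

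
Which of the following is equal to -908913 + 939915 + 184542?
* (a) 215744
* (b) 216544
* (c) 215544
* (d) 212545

First: -908913 + 939915 = 31002
Then: 31002 + 184542 = 215544
c) 215544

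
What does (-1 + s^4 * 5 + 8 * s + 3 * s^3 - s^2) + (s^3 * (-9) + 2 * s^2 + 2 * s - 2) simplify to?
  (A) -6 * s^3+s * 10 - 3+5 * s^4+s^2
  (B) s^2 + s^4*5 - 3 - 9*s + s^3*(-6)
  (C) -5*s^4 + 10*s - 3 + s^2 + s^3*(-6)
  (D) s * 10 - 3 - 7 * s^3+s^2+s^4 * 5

Adding the polynomials and combining like terms:
(-1 + s^4*5 + 8*s + 3*s^3 - s^2) + (s^3*(-9) + 2*s^2 + 2*s - 2)
= -6 * s^3+s * 10 - 3+5 * s^4+s^2
A) -6 * s^3+s * 10 - 3+5 * s^4+s^2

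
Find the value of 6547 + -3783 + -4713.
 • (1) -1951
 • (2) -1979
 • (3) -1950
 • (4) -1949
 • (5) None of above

First: 6547 + -3783 = 2764
Then: 2764 + -4713 = -1949
4) -1949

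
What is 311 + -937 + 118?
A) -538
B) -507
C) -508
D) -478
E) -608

First: 311 + -937 = -626
Then: -626 + 118 = -508
C) -508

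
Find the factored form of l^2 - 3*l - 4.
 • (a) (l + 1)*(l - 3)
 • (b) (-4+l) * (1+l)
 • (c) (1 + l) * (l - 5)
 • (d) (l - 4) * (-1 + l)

We need to factor l^2 - 3*l - 4.
The factored form is (-4+l) * (1+l).
b) (-4+l) * (1+l)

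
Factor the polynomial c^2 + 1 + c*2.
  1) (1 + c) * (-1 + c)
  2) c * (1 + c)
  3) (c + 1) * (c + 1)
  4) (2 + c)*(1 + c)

We need to factor c^2 + 1 + c*2.
The factored form is (c + 1) * (c + 1).
3) (c + 1) * (c + 1)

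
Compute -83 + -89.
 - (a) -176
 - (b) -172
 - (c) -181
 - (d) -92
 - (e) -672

-83 + -89 = -172
b) -172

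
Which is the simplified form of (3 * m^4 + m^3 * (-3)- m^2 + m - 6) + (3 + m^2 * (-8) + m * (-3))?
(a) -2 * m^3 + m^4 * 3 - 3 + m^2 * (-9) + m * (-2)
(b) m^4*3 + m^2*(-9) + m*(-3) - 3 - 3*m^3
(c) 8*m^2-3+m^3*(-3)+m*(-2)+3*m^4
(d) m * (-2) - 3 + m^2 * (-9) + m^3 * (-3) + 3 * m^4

Adding the polynomials and combining like terms:
(3*m^4 + m^3*(-3) - m^2 + m - 6) + (3 + m^2*(-8) + m*(-3))
= m * (-2) - 3 + m^2 * (-9) + m^3 * (-3) + 3 * m^4
d) m * (-2) - 3 + m^2 * (-9) + m^3 * (-3) + 3 * m^4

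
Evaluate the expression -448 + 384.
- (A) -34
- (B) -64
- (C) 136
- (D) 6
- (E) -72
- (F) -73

-448 + 384 = -64
B) -64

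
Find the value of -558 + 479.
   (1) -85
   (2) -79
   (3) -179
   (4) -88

-558 + 479 = -79
2) -79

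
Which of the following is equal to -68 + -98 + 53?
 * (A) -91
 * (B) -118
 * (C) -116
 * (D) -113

First: -68 + -98 = -166
Then: -166 + 53 = -113
D) -113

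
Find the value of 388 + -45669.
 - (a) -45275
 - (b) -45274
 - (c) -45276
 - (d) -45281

388 + -45669 = -45281
d) -45281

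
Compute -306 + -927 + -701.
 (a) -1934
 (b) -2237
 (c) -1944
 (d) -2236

First: -306 + -927 = -1233
Then: -1233 + -701 = -1934
a) -1934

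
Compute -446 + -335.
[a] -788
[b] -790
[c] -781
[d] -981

-446 + -335 = -781
c) -781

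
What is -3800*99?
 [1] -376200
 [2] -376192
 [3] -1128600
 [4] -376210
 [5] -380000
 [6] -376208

-3800 * 99 = -376200
1) -376200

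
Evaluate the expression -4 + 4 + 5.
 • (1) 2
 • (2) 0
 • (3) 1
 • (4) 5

First: -4 + 4 = 0
Then: 0 + 5 = 5
4) 5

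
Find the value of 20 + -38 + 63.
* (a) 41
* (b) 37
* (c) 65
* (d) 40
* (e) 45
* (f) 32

First: 20 + -38 = -18
Then: -18 + 63 = 45
e) 45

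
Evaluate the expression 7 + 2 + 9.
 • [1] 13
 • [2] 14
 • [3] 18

First: 7 + 2 = 9
Then: 9 + 9 = 18
3) 18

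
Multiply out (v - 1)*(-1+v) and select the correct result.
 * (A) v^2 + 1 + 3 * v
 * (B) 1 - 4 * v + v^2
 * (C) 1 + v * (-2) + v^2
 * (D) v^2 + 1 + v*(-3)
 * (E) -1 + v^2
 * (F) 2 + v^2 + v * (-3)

Expanding (v - 1)*(-1+v):
= 1 + v * (-2) + v^2
C) 1 + v * (-2) + v^2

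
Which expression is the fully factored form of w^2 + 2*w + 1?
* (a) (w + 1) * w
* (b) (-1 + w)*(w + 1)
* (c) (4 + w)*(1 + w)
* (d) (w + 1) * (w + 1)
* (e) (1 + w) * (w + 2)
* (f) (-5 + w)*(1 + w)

We need to factor w^2 + 2*w + 1.
The factored form is (w + 1) * (w + 1).
d) (w + 1) * (w + 1)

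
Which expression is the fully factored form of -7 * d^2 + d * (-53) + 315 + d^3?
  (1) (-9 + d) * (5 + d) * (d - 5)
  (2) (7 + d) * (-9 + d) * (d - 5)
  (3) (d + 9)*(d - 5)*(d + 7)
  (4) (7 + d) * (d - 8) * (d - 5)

We need to factor -7 * d^2 + d * (-53) + 315 + d^3.
The factored form is (7 + d) * (-9 + d) * (d - 5).
2) (7 + d) * (-9 + d) * (d - 5)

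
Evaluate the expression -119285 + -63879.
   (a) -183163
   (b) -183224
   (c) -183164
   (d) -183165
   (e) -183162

-119285 + -63879 = -183164
c) -183164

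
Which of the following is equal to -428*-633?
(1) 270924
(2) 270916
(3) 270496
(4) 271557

-428 * -633 = 270924
1) 270924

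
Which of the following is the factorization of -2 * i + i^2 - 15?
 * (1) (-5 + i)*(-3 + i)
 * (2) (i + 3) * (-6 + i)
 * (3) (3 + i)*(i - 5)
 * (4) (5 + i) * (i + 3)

We need to factor -2 * i + i^2 - 15.
The factored form is (3 + i)*(i - 5).
3) (3 + i)*(i - 5)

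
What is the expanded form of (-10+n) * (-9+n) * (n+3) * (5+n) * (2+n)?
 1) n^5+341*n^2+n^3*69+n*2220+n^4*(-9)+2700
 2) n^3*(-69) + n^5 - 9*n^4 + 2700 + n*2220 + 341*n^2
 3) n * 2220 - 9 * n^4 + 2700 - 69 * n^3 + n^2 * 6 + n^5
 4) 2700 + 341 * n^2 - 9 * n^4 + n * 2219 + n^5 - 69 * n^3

Expanding (-10+n) * (-9+n) * (n+3) * (5+n) * (2+n):
= n^3*(-69) + n^5 - 9*n^4 + 2700 + n*2220 + 341*n^2
2) n^3*(-69) + n^5 - 9*n^4 + 2700 + n*2220 + 341*n^2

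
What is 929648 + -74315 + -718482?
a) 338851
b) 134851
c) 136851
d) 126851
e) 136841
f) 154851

First: 929648 + -74315 = 855333
Then: 855333 + -718482 = 136851
c) 136851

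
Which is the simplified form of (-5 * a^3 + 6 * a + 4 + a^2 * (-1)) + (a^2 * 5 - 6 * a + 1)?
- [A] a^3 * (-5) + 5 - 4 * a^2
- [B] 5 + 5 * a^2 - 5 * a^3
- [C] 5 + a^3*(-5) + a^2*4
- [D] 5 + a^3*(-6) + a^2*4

Adding the polynomials and combining like terms:
(-5*a^3 + 6*a + 4 + a^2*(-1)) + (a^2*5 - 6*a + 1)
= 5 + a^3*(-5) + a^2*4
C) 5 + a^3*(-5) + a^2*4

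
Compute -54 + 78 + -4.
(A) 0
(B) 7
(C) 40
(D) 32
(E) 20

First: -54 + 78 = 24
Then: 24 + -4 = 20
E) 20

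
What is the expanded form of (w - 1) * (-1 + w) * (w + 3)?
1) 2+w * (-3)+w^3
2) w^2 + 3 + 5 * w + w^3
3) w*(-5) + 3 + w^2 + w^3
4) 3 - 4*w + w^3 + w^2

Expanding (w - 1) * (-1 + w) * (w + 3):
= w*(-5) + 3 + w^2 + w^3
3) w*(-5) + 3 + w^2 + w^3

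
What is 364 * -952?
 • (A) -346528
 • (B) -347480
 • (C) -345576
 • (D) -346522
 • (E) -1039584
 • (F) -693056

364 * -952 = -346528
A) -346528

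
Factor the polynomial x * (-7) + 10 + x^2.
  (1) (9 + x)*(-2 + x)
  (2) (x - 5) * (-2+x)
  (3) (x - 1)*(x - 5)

We need to factor x * (-7) + 10 + x^2.
The factored form is (x - 5) * (-2+x).
2) (x - 5) * (-2+x)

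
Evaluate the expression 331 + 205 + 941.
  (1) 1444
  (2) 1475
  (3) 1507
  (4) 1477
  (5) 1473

First: 331 + 205 = 536
Then: 536 + 941 = 1477
4) 1477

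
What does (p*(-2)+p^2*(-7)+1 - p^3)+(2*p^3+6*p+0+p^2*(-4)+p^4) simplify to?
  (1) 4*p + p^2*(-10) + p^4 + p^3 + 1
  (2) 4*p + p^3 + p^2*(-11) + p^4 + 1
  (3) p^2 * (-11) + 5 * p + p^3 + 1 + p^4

Adding the polynomials and combining like terms:
(p*(-2) + p^2*(-7) + 1 - p^3) + (2*p^3 + 6*p + 0 + p^2*(-4) + p^4)
= 4*p + p^3 + p^2*(-11) + p^4 + 1
2) 4*p + p^3 + p^2*(-11) + p^4 + 1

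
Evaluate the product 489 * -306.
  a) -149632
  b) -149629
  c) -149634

489 * -306 = -149634
c) -149634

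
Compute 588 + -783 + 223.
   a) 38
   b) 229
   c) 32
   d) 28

First: 588 + -783 = -195
Then: -195 + 223 = 28
d) 28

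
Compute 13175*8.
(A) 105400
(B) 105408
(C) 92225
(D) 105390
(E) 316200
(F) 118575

13175 * 8 = 105400
A) 105400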